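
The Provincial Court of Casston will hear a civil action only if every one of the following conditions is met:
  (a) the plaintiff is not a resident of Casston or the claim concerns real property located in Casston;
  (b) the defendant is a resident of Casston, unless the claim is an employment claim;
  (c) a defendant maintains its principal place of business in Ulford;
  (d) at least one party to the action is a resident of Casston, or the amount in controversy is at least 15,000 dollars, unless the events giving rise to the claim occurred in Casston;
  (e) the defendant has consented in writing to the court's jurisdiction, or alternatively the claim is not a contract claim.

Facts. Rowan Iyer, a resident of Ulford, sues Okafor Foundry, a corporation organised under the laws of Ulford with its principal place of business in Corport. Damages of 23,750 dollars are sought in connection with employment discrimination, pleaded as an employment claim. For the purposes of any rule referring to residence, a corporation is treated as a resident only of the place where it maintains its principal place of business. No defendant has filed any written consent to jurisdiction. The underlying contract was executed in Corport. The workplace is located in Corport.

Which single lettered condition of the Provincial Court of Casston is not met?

(c)

The Provincial Court of Casston:
  (a) The plaintiff resides in Ulford, which is not Casston, so one alternative holds. Condition met.
  (b) The defendant resides in Corport, not Casston. However, the claim is an employment claim, so the 'unless' proviso supplies this condition. Condition met.
  (c) The corporate defendant(s) have their principal place of business in Corport, not Ulford. Not satisfied.
  (d) The amount in controversy is 23,750 dollars, which meets the USD 15,000 floor, which satisfies one of the alternatives. Condition met.
  (e) The claim is an employment claim, not a contract claim — that alternative is enough. Met.
Only condition (c) fails.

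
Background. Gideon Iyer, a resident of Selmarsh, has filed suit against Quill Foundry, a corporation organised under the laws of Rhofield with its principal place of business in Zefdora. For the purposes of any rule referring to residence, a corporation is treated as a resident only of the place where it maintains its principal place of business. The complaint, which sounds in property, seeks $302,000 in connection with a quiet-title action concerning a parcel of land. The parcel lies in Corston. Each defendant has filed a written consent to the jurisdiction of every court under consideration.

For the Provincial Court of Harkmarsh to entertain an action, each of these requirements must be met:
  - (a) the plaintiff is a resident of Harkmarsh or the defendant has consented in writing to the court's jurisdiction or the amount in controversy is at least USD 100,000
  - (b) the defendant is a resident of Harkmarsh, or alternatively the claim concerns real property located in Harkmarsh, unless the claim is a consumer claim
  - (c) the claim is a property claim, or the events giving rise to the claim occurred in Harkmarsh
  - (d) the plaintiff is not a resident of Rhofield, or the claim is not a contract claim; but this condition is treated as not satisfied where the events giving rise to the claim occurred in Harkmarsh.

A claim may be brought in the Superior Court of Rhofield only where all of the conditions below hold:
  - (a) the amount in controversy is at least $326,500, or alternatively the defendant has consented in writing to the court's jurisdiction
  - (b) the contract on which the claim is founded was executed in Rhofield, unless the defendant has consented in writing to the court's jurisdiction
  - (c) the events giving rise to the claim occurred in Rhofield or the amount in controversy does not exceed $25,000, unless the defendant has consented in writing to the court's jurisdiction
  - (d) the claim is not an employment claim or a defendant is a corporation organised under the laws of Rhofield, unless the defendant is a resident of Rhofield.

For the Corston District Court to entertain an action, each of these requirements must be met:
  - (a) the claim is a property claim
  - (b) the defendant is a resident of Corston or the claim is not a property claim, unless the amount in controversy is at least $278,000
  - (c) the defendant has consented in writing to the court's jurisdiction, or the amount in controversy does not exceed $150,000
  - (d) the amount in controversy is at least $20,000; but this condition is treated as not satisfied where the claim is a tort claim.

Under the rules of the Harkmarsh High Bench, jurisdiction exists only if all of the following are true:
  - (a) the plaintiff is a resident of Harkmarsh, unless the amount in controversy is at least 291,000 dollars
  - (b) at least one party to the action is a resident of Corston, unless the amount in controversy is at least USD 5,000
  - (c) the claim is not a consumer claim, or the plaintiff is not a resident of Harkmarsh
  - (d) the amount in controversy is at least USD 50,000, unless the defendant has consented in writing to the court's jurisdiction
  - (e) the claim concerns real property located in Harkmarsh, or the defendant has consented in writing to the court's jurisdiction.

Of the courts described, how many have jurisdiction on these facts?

The Provincial Court of Harkmarsh:
  (a) Every defendant has filed written consent, so this disjunct is met. Satisfied.
  (b) The defendant resides in Zefdora, not Harkmarsh; the property lies in Corston, not Harkmarsh — none of the alternatives is met. And the claim is a property claim, not a consumer claim, so the proviso does not save it. Condition not met.
  (c) The claim is a property claim, so one alternative holds. Met.
  (d) The plaintiff resides in Selmarsh, which is not Rhofield, so one alternative holds. The carve-out does not apply: the operative events occurred in Corston, not Harkmarsh. Met.
  → Not every requirement is met — no jurisdiction.
The Superior Court of Rhofield:
  (a) Every defendant has filed written consent, which satisfies one of the alternatives. Condition met.
  (b) No contract (and hence no place of execution) is alleged. The proviso rescues it, though: every defendant has filed written consent. Condition met.
  (c) The operative events occurred in Corston, not Rhofield; the amount in controversy is 302,000 dollars, above the USD 25,000 ceiling — no alternative holds. The proviso rescues it, though: every defendant has filed written consent. Met.
  (d) The claim is a property claim, not an employment claim, so one alternative holds. Condition met.
  → Jurisdiction lies.
The Corston District Court:
  (a) The claim is a property claim. Condition met.
  (b) The defendant resides in Zefdora, not Corston; the claim is a property claim — none of the alternatives is met. The proviso rescues it, though: the amount in controversy is $302,000, which meets the $278,000 floor. Condition met.
  (c) Every defendant has filed written consent, so one alternative holds. Satisfied.
  (d) The amount in controversy is $302,000, which meets the USD 20,000 floor. The carve-out does not apply: the claim is a property claim, not a tort claim. Condition met.
  → Every requirement is satisfied — jurisdiction.
The Harkmarsh High Bench:
  (a) The plaintiff resides in Selmarsh, not Harkmarsh. However, the amount in controversy is USD 302,000, which meets the 291,000 dollars floor, so the 'unless' proviso supplies this condition. Condition met.
  (b) No party resides in Corston. The proviso rescues it, though: the amount in controversy is $302,000, which meets the 5,000 dollars floor. Condition met.
  (c) The claim is a property claim, not a consumer claim — that alternative is enough. Satisfied.
  (d) The amount in controversy is USD 302,000, which meets the 50,000 dollars floor. Condition met.
  (e) Every defendant has filed written consent — that alternative is enough. Condition met.
  → Jurisdiction lies.
Courts with jurisdiction: the Superior Court of Rhofield, the Corston District Court, the Harkmarsh High Bench — 3 in total.

3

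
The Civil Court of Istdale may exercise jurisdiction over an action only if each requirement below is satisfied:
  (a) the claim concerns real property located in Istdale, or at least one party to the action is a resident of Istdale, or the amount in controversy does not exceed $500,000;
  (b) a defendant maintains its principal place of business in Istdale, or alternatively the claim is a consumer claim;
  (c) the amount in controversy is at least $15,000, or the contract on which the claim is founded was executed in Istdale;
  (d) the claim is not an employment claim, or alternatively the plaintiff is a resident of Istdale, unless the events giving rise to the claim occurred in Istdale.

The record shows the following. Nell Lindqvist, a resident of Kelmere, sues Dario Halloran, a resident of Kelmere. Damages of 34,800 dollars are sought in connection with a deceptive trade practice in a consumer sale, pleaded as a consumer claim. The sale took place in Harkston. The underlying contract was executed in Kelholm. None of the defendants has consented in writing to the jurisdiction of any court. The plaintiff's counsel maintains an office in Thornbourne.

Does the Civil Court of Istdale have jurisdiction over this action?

The Civil Court of Istdale:
  (a) The amount in controversy is USD 34,800, within the $500,000 ceiling — that alternative is enough. Satisfied.
  (b) The claim is a consumer claim — that alternative is enough. Met.
  (c) The amount in controversy is USD 34,800, which meets the USD 15,000 floor, which satisfies one of the alternatives. Condition met.
  (d) The claim is a consumer claim, not an employment claim, which satisfies one of the alternatives. Satisfied.
  → Every requirement is satisfied — jurisdiction.

Yes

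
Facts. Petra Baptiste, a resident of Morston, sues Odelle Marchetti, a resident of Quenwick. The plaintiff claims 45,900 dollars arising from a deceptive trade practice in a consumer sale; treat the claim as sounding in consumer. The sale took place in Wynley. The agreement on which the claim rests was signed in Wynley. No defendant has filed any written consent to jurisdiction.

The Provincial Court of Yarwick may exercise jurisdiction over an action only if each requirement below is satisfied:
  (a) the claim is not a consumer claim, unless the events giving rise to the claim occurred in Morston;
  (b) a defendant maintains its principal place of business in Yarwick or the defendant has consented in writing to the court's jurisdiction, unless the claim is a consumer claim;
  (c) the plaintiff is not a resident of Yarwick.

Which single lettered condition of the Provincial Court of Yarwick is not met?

The Provincial Court of Yarwick:
  (a) The claim is a consumer claim. Nor does the 'unless' clause help: the operative events occurred in Wynley, not Morston. Condition not met.
  (b) No defendant is a corporation; no such written consent has been filed — every alternative fails. The proviso rescues it, though: the claim is a consumer claim. Condition met.
  (c) The plaintiff resides in Morston, which is not Yarwick. Satisfied.
Only condition (a) fails.

(a)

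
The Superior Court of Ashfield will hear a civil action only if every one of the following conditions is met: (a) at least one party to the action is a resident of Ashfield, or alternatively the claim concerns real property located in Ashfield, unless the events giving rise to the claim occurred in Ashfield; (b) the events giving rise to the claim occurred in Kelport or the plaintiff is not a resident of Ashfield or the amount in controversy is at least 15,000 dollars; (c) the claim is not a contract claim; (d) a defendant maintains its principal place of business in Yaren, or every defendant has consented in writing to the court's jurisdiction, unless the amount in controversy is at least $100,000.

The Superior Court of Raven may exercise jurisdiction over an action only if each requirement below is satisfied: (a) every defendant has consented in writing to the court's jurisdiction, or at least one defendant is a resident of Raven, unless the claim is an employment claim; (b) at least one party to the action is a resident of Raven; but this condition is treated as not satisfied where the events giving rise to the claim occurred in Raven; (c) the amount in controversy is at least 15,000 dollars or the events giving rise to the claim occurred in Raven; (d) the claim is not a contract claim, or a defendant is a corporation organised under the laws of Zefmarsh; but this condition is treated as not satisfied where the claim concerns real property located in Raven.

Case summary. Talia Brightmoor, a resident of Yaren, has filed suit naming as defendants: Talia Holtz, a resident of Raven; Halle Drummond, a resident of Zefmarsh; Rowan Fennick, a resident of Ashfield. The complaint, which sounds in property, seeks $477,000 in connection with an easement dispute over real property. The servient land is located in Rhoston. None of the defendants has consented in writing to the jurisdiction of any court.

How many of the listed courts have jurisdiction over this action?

2

The Superior Court of Ashfield:
  (a) Rowan Fennick resides in Ashfield, so this disjunct is met. Condition met.
  (b) The plaintiff resides in Yaren, which is not Ashfield, which satisfies one of the alternatives. Satisfied.
  (c) The claim is a property claim, not a contract claim. Condition met.
  (d) No defendant is a corporation; no such written consent has been filed — every alternative fails. However, the amount in controversy is 477,000 dollars, which meets the 100,000 dollars floor, so the 'unless' proviso supplies this condition. Satisfied.
  → All conditions met; jurisdiction exists.
The Superior Court of Raven:
  (a) Talia Holtz resides in Raven, so this disjunct is met. Condition met.
  (b) Talia Holtz resides in Raven. The carve-out does not apply: the operative events occurred in Rhoston, not Raven. Satisfied.
  (c) The amount in controversy is USD 477,000, which meets the 15,000 dollars floor — that alternative is enough. Satisfied.
  (d) The claim is a property claim, not a contract claim, which satisfies one of the alternatives. The exception is not triggered, since the property lies in Rhoston, not Raven. Met.
  → All conditions met; jurisdiction exists.
Courts with jurisdiction: the Superior Court of Ashfield, the Superior Court of Raven — 2 in total.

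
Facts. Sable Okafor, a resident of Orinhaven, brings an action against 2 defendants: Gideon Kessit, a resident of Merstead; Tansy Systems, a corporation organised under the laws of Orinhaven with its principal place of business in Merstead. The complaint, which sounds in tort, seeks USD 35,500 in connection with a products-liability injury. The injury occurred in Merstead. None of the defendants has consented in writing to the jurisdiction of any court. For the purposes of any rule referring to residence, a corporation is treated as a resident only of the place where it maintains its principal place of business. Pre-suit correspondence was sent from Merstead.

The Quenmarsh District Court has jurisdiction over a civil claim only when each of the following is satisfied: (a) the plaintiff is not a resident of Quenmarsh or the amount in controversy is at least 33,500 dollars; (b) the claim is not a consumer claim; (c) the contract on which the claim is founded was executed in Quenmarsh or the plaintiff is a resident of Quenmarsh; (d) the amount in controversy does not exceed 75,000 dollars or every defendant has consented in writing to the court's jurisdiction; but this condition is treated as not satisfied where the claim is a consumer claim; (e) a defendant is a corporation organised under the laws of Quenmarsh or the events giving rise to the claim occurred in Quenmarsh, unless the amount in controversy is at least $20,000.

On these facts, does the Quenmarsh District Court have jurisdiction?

No

The Quenmarsh District Court:
  (a) The plaintiff resides in Orinhaven, which is not Quenmarsh, so this disjunct is met. Met.
  (b) The claim is a tort claim, not a consumer claim. Met.
  (c) No contract (and hence no place of execution) is alleged; the plaintiff resides in Orinhaven, not Quenmarsh — none of the alternatives is met. Not met.
  (d) The amount in controversy is USD 35,500, within the USD 75,000 ceiling, so this disjunct is met. The carve-out does not apply: the claim is a tort claim, not a consumer claim. Met.
  (e) The corporate defendant(s) are organised in Orinhaven, not Quenmarsh; the operative events occurred in Merstead, not Quenmarsh — no alternative holds. However, the amount in controversy is $35,500, which meets the 20,000 dollars floor, so the 'unless' proviso supplies this condition. Condition met.
  → The court lacks jurisdiction.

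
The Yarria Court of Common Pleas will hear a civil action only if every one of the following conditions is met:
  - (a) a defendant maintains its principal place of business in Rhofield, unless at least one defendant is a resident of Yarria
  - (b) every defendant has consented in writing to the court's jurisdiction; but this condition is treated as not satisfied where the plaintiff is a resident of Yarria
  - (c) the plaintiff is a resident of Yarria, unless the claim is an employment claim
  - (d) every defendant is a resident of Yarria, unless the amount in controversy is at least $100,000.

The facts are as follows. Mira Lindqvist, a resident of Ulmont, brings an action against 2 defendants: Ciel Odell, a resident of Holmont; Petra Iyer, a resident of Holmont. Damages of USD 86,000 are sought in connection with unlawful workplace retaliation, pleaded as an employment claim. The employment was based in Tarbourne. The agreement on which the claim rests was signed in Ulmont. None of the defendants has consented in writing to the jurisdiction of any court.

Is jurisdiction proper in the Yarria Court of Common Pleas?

The Yarria Court of Common Pleas:
  (a) No defendant is a corporation. And no defendant resides in Yarria (they reside in Holmont, Holmont), so the proviso does not save it. Not met.
  (b) No such written consent has been filed. Not satisfied.
  (c) The plaintiff resides in Ulmont, not Yarria. However, the claim is an employment claim, so the 'unless' proviso supplies this condition. Condition met.
  (d) The defendants reside as follows — Ciel Odell in Holmont, Petra Iyer in Holmont — not all in Yarria. Nor does the 'unless' clause help: the amount in controversy is 86,000 dollars, below the 100,000 dollars floor. Not satisfied.
  → At least one condition fails; no jurisdiction.

No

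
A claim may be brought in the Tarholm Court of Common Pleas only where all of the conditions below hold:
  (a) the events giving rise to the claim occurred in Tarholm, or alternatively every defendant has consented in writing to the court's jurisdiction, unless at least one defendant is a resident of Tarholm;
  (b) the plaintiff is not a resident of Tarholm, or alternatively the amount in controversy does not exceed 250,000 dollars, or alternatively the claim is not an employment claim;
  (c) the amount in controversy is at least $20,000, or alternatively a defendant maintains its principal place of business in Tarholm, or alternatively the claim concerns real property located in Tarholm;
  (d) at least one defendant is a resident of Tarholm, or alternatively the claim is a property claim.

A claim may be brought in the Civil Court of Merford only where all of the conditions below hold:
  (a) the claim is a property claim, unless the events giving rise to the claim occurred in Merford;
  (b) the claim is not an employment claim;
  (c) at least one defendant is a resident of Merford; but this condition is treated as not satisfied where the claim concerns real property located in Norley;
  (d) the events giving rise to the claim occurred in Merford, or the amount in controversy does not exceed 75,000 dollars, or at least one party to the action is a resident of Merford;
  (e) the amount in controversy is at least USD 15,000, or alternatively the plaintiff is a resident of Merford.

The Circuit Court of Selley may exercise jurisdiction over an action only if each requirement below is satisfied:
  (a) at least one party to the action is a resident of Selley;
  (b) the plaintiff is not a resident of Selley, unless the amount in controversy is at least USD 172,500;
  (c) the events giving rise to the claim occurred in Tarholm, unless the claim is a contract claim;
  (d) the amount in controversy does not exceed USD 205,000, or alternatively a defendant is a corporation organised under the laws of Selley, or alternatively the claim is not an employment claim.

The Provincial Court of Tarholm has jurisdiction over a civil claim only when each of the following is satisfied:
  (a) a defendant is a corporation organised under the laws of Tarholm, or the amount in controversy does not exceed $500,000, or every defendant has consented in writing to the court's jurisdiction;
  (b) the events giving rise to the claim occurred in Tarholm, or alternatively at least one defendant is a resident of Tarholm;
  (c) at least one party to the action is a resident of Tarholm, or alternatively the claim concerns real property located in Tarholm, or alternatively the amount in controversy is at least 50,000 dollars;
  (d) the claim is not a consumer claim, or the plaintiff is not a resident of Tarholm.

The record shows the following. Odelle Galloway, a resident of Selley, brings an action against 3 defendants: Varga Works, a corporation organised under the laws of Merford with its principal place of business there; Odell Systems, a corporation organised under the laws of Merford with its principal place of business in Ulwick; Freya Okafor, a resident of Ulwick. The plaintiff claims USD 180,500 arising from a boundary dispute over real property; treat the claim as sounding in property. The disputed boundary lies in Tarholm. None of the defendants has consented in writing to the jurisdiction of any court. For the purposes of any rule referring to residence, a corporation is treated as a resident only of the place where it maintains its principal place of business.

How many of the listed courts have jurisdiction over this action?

The Tarholm Court of Common Pleas:
  (a) The operative events occurred in Tarholm, which satisfies one of the alternatives. Met.
  (b) The plaintiff resides in Selley, which is not Tarholm, so one alternative holds. Met.
  (c) The amount in controversy is 180,500 dollars, which meets the 20,000 dollars floor, so one alternative holds. Condition met.
  (d) The claim is a property claim — that alternative is enough. Met.
  → All conditions met; jurisdiction exists.
The Civil Court of Merford:
  (a) The claim is a property claim. Satisfied.
  (b) The claim is a property claim, not an employment claim. Condition met.
  (c) Varga Works resides in Merford. And the carve-out is inapplicable — the property lies in Tarholm, not Norley. Met.
  (d) Varga Works resides in Merford, so one alternative holds. Satisfied.
  (e) The amount in controversy is USD 180,500, which meets the USD 15,000 floor, which satisfies one of the alternatives. Satisfied.
  → The court has jurisdiction.
The Circuit Court of Selley:
  (a) Odelle Galloway resides in Selley. Condition met.
  (b) The plaintiff resides in Selley. But the amount in controversy is 180,500 dollars, which meets the USD 172,500 floor, and the 'unless' clause therefore excuses the requirement. Met.
  (c) The operative events occurred in Tarholm. Condition met.
  (d) The amount in controversy is USD 180,500, within the $205,000 ceiling — that alternative is enough. Met.
  → Jurisdiction lies.
The Provincial Court of Tarholm:
  (a) The amount in controversy is 180,500 dollars, within the $500,000 ceiling, which satisfies one of the alternatives. Met.
  (b) The operative events occurred in Tarholm, so one alternative holds. Met.
  (c) The property lies in Tarholm, so one alternative holds. Condition met.
  (d) The claim is a property claim, not a consumer claim, so this disjunct is met. Met.
  → Jurisdiction lies.
Courts with jurisdiction: the Tarholm Court of Common Pleas, the Civil Court of Merford, the Circuit Court of Selley, the Provincial Court of Tarholm — 4 in total.

4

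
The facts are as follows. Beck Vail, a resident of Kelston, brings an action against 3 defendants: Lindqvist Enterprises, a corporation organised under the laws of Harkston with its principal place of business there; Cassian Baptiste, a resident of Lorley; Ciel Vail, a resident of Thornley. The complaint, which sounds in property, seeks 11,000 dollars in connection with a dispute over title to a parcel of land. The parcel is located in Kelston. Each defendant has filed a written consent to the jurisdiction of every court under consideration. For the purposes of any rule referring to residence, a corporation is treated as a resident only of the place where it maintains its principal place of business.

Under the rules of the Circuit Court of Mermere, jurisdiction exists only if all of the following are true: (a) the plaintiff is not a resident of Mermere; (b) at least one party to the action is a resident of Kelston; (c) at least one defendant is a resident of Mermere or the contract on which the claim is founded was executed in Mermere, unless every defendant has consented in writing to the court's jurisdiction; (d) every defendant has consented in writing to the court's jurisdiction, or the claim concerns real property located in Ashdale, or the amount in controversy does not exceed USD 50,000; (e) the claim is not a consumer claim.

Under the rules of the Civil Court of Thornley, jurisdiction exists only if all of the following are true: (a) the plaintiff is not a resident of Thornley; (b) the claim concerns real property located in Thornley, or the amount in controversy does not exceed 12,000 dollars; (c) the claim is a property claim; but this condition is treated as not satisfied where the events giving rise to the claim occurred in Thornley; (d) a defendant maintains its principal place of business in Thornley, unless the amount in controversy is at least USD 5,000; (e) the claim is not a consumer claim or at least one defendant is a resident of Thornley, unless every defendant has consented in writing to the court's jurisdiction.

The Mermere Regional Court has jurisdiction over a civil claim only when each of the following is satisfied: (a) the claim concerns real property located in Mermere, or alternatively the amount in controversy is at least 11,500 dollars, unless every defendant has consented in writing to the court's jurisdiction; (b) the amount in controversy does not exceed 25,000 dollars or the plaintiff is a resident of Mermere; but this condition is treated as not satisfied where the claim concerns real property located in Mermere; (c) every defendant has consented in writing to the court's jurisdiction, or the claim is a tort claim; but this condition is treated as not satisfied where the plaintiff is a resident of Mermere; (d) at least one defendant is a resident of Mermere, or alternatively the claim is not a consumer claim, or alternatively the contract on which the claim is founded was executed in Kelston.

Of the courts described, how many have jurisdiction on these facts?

The Circuit Court of Mermere:
  (a) The plaintiff resides in Kelston, which is not Mermere. Satisfied.
  (b) Beck Vail resides in Kelston. Satisfied.
  (c) No defendant resides in Mermere (they reside in Harkston, Lorley, Thornley); no contract (and hence no place of execution) is alleged — no alternative holds. However, every defendant has filed written consent, so the 'unless' proviso supplies this condition. Satisfied.
  (d) Every defendant has filed written consent, so one alternative holds. Condition met.
  (e) The claim is a property claim, not a consumer claim. Met.
  → The court has jurisdiction.
The Civil Court of Thornley:
  (a) The plaintiff resides in Kelston, which is not Thornley. Condition met.
  (b) The amount in controversy is $11,000, within the $12,000 ceiling, so this disjunct is met. Satisfied.
  (c) The claim is a property claim. And the carve-out is inapplicable — the operative events occurred in Kelston, not Thornley. Satisfied.
  (d) The corporate defendant(s) have their principal place of business in Harkston, not Thornley. The proviso rescues it, though: the amount in controversy is $11,000, which meets the USD 5,000 floor. Condition met.
  (e) The claim is a property claim, not a consumer claim — that alternative is enough. Condition met.
  → Jurisdiction lies.
The Mermere Regional Court:
  (a) The property lies in Kelston, not Mermere; the amount in controversy is 11,000 dollars, below the USD 11,500 floor — none of the alternatives is met. However, every defendant has filed written consent, so the 'unless' proviso supplies this condition. Satisfied.
  (b) The amount in controversy is USD 11,000, within the $25,000 ceiling, so one alternative holds. And the carve-out is inapplicable — the property lies in Kelston, not Mermere. Condition met.
  (c) Every defendant has filed written consent, so this disjunct is met. The carve-out does not apply: the plaintiff resides in Kelston, not Mermere. Satisfied.
  (d) The claim is a property claim, not a consumer claim — that alternative is enough. Satisfied.
  → The court has jurisdiction.
Courts with jurisdiction: the Circuit Court of Mermere, the Civil Court of Thornley, the Mermere Regional Court — 3 in total.

3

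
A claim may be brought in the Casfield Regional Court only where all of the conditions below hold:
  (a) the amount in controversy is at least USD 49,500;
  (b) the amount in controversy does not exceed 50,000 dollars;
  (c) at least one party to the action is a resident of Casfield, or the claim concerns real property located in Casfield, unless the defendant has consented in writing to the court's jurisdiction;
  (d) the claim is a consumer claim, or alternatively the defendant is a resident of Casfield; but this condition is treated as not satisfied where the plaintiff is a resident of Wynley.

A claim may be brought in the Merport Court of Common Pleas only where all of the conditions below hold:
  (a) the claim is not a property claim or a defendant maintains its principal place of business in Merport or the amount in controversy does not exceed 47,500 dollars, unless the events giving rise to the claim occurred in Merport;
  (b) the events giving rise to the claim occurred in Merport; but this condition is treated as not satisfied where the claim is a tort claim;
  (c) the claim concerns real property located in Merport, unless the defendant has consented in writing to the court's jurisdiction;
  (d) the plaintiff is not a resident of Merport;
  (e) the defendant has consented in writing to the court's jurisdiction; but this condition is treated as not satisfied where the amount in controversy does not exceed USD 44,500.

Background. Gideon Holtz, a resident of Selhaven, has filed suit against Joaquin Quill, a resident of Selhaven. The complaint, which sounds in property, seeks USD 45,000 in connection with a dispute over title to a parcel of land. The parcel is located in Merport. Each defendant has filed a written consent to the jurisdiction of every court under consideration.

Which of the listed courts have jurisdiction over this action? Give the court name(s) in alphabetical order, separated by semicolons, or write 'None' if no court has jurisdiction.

The Casfield Regional Court:
  (a) The amount in controversy is $45,000, below the 49,500 dollars floor. Not met.
  (b) The amount in controversy is 45,000 dollars, within the USD 50,000 ceiling. Condition met.
  (c) No party resides in Casfield; the property lies in Merport, not Casfield — every alternative fails. The proviso rescues it, though: every defendant has filed written consent. Met.
  (d) The claim is a property claim, not a consumer claim; the defendant resides in Selhaven, not Casfield — no alternative holds. Not met.
  → No jurisdiction.
The Merport Court of Common Pleas:
  (a) The amount in controversy is USD 45,000, within the USD 47,500 ceiling, so this disjunct is met. Satisfied.
  (b) The operative events occurred in Merport. The carve-out does not apply: the claim is a property claim, not a tort claim. Satisfied.
  (c) The property lies in Merport. Condition met.
  (d) The plaintiff resides in Selhaven, which is not Merport. Satisfied.
  (e) Every defendant has filed written consent. The carve-out does not apply: the amount in controversy is USD 45,000, above the 44,500 dollars ceiling. Satisfied.
  → Every requirement is satisfied — jurisdiction.

the Merport Court of Common Pleas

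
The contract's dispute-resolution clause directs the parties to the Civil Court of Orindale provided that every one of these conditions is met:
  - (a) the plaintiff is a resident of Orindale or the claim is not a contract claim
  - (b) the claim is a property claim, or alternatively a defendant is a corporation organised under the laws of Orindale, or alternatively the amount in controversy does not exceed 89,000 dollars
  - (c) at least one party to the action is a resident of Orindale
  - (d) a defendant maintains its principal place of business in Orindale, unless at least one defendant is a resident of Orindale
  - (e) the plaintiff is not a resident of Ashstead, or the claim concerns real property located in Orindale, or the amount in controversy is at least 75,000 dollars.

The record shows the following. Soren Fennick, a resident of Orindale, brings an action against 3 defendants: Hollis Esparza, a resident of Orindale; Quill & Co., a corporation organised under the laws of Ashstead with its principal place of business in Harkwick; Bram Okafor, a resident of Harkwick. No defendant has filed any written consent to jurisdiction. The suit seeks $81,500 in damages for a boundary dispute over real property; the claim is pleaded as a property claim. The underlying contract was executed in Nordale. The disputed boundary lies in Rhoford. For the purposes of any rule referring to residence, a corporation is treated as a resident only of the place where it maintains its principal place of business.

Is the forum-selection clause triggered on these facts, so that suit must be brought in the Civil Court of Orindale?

Yes

The Civil Court of Orindale:
  (a) The plaintiff resides in Orindale, so this disjunct is met. Satisfied.
  (b) The claim is a property claim, so one alternative holds. Condition met.
  (c) Soren Fennick resides in Orindale. Met.
  (d) The corporate defendant(s) have their principal place of business in Harkwick, not Orindale. The proviso rescues it, though: Hollis Esparza resides in Orindale. Met.
  (e) The plaintiff resides in Orindale, which is not Ashstead — that alternative is enough. Satisfied.
  → The clause applies.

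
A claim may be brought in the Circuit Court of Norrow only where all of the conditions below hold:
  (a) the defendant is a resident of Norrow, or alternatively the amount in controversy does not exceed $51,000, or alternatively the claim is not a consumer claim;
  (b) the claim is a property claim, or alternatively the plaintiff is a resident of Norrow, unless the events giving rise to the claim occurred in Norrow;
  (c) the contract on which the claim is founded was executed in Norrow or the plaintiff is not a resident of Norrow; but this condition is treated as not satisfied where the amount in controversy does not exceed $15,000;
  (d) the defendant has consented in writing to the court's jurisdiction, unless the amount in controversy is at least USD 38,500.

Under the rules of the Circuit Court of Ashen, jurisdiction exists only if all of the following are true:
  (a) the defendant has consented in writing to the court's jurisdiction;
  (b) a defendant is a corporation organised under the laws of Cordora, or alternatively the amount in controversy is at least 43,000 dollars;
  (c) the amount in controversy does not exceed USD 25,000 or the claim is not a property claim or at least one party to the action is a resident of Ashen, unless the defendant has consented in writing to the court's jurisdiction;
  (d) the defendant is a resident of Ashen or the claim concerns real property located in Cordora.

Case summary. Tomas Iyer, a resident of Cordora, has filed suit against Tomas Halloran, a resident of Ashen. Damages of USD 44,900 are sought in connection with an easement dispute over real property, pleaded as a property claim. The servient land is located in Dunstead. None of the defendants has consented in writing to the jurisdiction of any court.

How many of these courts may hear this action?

1

The Circuit Court of Norrow:
  (a) The amount in controversy is $44,900, within the USD 51,000 ceiling, so this disjunct is met. Condition met.
  (b) The claim is a property claim, so this disjunct is met. Satisfied.
  (c) The plaintiff resides in Cordora, which is not Norrow, so this disjunct is met. The carve-out does not apply: the amount in controversy is USD 44,900, above the USD 15,000 ceiling. Satisfied.
  (d) No such written consent has been filed. But the amount in controversy is 44,900 dollars, which meets the USD 38,500 floor, and the 'unless' clause therefore excuses the requirement. Met.
  → Every requirement is satisfied — jurisdiction.
The Circuit Court of Ashen:
  (a) No such written consent has been filed. Not satisfied.
  (b) The amount in controversy is $44,900, which meets the $43,000 floor, so one alternative holds. Condition met.
  (c) Tomas Halloran resides in Ashen, which satisfies one of the alternatives. Satisfied.
  (d) The defendant resides in Ashen — that alternative is enough. Satisfied.
  → No jurisdiction.
Courts with jurisdiction: the Circuit Court of Norrow — 1 in total.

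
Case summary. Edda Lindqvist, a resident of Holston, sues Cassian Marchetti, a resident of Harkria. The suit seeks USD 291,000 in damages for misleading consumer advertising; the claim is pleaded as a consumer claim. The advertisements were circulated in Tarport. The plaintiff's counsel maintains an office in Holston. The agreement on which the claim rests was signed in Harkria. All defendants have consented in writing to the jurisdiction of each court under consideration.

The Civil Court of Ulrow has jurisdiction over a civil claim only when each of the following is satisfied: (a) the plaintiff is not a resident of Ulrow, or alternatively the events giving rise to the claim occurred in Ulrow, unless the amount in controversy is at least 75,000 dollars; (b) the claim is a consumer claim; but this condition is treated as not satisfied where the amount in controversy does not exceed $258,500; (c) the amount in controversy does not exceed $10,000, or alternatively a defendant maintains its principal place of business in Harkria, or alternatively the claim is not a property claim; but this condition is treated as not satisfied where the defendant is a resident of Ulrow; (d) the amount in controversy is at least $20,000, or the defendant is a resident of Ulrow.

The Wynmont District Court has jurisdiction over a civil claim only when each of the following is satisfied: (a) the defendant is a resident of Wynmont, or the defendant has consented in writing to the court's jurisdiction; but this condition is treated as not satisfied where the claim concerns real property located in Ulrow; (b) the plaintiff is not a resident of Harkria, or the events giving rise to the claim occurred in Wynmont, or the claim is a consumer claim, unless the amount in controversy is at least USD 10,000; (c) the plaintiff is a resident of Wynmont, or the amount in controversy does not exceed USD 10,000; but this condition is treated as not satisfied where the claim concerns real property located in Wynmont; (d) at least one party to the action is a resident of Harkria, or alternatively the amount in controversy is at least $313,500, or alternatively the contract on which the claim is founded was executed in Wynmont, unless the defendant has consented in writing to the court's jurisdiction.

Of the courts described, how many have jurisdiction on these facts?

The Civil Court of Ulrow:
  (a) The plaintiff resides in Holston, which is not Ulrow, which satisfies one of the alternatives. Satisfied.
  (b) The claim is a consumer claim. The exception is not triggered, since the amount in controversy is USD 291,000, above the USD 258,500 ceiling. Met.
  (c) The claim is a consumer claim, not a property claim — that alternative is enough. The exception is not triggered, since the defendant resides in Harkria, not Ulrow. Satisfied.
  (d) The amount in controversy is USD 291,000, which meets the $20,000 floor, which satisfies one of the alternatives. Met.
  → Jurisdiction lies.
The Wynmont District Court:
  (a) Every defendant has filed written consent, which satisfies one of the alternatives. And the carve-out is inapplicable — the claim does not concern real property. Met.
  (b) The plaintiff resides in Holston, which is not Harkria, so one alternative holds. Met.
  (c) The plaintiff resides in Holston, not Wynmont; the amount in controversy is 291,000 dollars, above the $10,000 ceiling — every alternative fails. Fails.
  (d) Cassian Marchetti resides in Harkria, which satisfies one of the alternatives. Condition met.
  → At least one condition fails; no jurisdiction.
Courts with jurisdiction: the Civil Court of Ulrow — 1 in total.

1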